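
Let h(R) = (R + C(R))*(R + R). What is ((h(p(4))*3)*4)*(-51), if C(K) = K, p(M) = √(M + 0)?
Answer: -9792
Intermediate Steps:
p(M) = √M
h(R) = 4*R² (h(R) = (R + R)*(R + R) = (2*R)*(2*R) = 4*R²)
((h(p(4))*3)*4)*(-51) = (((4*(√4)²)*3)*4)*(-51) = (((4*2²)*3)*4)*(-51) = (((4*4)*3)*4)*(-51) = ((16*3)*4)*(-51) = (48*4)*(-51) = 192*(-51) = -9792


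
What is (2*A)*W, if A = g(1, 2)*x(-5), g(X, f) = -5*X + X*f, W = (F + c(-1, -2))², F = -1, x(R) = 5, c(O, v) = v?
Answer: -270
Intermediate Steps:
W = 9 (W = (-1 - 2)² = (-3)² = 9)
A = -15 (A = (1*(-5 + 2))*5 = (1*(-3))*5 = -3*5 = -15)
(2*A)*W = (2*(-15))*9 = -30*9 = -270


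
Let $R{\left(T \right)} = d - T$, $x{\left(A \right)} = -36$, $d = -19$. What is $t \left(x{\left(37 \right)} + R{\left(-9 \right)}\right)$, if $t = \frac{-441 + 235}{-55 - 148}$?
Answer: $- \frac{9476}{203} \approx -46.68$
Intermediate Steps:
$t = \frac{206}{203}$ ($t = - \frac{206}{-203} = \left(-206\right) \left(- \frac{1}{203}\right) = \frac{206}{203} \approx 1.0148$)
$R{\left(T \right)} = -19 - T$
$t \left(x{\left(37 \right)} + R{\left(-9 \right)}\right) = \frac{206 \left(-36 - 10\right)}{203} = \frac{206}{203} \left(-46\right) = - \frac{9476}{203}$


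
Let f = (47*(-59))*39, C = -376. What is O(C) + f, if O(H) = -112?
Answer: -108259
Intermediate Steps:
f = -108147 (f = -2773*39 = -108147)
O(C) + f = -112 - 108147 = -108259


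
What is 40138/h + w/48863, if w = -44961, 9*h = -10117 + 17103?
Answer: 1238376450/24382637 ≈ 50.789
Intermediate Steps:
h = 6986/9 (h = (-10117 + 17103)/9 = (1/9)*6986 = 6986/9 ≈ 776.22)
40138/h + w/48863 = 40138/(6986/9) - 44961/48863 = 40138*(9/6986) - 44961*1/48863 = 25803/499 - 44961/48863 = 1238376450/24382637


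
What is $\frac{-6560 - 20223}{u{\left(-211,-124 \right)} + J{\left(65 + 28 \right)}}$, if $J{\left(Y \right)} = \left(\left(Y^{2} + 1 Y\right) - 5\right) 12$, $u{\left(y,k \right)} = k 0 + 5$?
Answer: $- \frac{26783}{104849} \approx -0.25544$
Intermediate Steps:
$u{\left(y,k \right)} = 5$ ($u{\left(y,k \right)} = 0 + 5 = 5$)
$J{\left(Y \right)} = -60 + 12 Y + 12 Y^{2}$ ($J{\left(Y \right)} = \left(\left(Y^{2} + Y\right) - 5\right) 12 = \left(\left(Y + Y^{2}\right) - 5\right) 12 = \left(-5 + Y + Y^{2}\right) 12 = -60 + 12 Y + 12 Y^{2}$)
$\frac{-6560 - 20223}{u{\left(-211,-124 \right)} + J{\left(65 + 28 \right)}} = \frac{-6560 - 20223}{5 + \left(-60 + 12 \left(65 + 28\right) + 12 \left(65 + 28\right)^{2}\right)} = - \frac{26783}{5 + \left(-60 + 12 \cdot 93 + 12 \cdot 93^{2}\right)} = - \frac{26783}{5 + \left(-60 + 1116 + 12 \cdot 8649\right)} = - \frac{26783}{5 + \left(-60 + 1116 + 103788\right)} = - \frac{26783}{5 + 104844} = - \frac{26783}{104849}$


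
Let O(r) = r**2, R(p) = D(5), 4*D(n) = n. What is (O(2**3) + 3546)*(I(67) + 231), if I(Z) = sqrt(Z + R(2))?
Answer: 833910 + 1805*sqrt(273) ≈ 8.6373e+5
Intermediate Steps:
D(n) = n/4
R(p) = 5/4 (R(p) = (1/4)*5 = 5/4)
I(Z) = sqrt(5/4 + Z) (I(Z) = sqrt(Z + 5/4) = sqrt(5/4 + Z))
(O(2**3) + 3546)*(I(67) + 231) = ((2**3)**2 + 3546)*(sqrt(5 + 4*67)/2 + 231) = (8**2 + 3546)*(sqrt(5 + 268)/2 + 231) = (64 + 3546)*(sqrt(273)/2 + 231) = 3610*(231 + sqrt(273)/2) = 833910 + 1805*sqrt(273)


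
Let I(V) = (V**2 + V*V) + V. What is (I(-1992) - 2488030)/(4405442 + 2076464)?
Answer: 2723053/3240953 ≈ 0.84020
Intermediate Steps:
I(V) = V + 2*V**2 (I(V) = (V**2 + V**2) + V = 2*V**2 + V = V + 2*V**2)
(I(-1992) - 2488030)/(4405442 + 2076464) = (-1992*(1 + 2*(-1992)) - 2488030)/(4405442 + 2076464) = (-1992*(1 - 3984) - 2488030)/6481906 = (-1992*(-3983) - 2488030)*(1/6481906) = (7934136 - 2488030)*(1/6481906) = 5446106*(1/6481906) = 2723053/3240953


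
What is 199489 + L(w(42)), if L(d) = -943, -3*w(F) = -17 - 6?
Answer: 198546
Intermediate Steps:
w(F) = 23/3 (w(F) = -(-17 - 6)/3 = -1/3*(-23) = 23/3)
199489 + L(w(42)) = 199489 - 943 = 198546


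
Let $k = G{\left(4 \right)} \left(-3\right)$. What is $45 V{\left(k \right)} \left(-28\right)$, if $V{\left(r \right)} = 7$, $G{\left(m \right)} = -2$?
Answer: $-8820$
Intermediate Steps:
$k = 6$ ($k = \left(-2\right) \left(-3\right) = 6$)
$45 V{\left(k \right)} \left(-28\right) = 45 \cdot 7 \left(-28\right) = 315 \left(-28\right) = -8820$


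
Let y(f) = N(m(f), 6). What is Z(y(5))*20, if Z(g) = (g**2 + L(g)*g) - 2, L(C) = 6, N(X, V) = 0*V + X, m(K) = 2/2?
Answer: 100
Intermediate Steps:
m(K) = 1 (m(K) = 2*(1/2) = 1)
N(X, V) = X (N(X, V) = 0 + X = X)
y(f) = 1
Z(g) = -2 + g**2 + 6*g (Z(g) = (g**2 + 6*g) - 2 = -2 + g**2 + 6*g)
Z(y(5))*20 = (-2 + 1**2 + 6*1)*20 = (-2 + 1 + 6)*20 = 5*20 = 100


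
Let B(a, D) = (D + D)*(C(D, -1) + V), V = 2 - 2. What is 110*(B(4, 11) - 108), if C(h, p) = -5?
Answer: -23980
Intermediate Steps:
V = 0
B(a, D) = -10*D (B(a, D) = (D + D)*(-5 + 0) = (2*D)*(-5) = -10*D)
110*(B(4, 11) - 108) = 110*(-10*11 - 108) = 110*(-110 - 108) = 110*(-218) = -23980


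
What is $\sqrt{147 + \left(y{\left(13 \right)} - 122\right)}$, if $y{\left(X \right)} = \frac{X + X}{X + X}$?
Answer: $\sqrt{26} \approx 5.099$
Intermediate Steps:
$y{\left(X \right)} = 1$ ($y{\left(X \right)} = \frac{2 X}{2 X} = 2 X \frac{1}{2 X} = 1$)
$\sqrt{147 + \left(y{\left(13 \right)} - 122\right)} = \sqrt{147 + \left(1 - 122\right)} = \sqrt{147 - 121} = \sqrt{26}$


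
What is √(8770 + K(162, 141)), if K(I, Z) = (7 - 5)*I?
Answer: √9094 ≈ 95.362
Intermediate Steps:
K(I, Z) = 2*I
√(8770 + K(162, 141)) = √(8770 + 2*162) = √(8770 + 324) = √9094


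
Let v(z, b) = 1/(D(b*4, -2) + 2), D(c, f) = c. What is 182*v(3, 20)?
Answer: 91/41 ≈ 2.2195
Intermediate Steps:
v(z, b) = 1/(2 + 4*b) (v(z, b) = 1/(b*4 + 2) = 1/(4*b + 2) = 1/(2 + 4*b))
182*v(3, 20) = 182*(1/(2*(1 + 2*20))) = 182*(1/(2*(1 + 40))) = 182*((1/2)/41) = 182*((1/2)*(1/41)) = 182*(1/82) = 91/41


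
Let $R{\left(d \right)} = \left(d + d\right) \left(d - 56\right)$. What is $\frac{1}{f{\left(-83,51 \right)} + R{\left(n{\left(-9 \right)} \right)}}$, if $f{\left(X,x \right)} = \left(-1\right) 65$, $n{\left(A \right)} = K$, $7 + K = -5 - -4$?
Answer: $\frac{1}{959} \approx 0.0010428$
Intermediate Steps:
$K = -8$ ($K = -7 - 1 = -8$)
$n{\left(A \right)} = -8$
$f{\left(X,x \right)} = -65$
$R{\left(d \right)} = 2 d \left(-56 + d\right)$
$\frac{1}{f{\left(-83,51 \right)} + R{\left(n{\left(-9 \right)} \right)}} = \frac{1}{-65 + 2 \left(-8\right) \left(-56 - 8\right)} = \frac{1}{-65 + 2 \left(-8\right) \left(-64\right)} = \frac{1}{-65 + 1024} = \frac{1}{959}$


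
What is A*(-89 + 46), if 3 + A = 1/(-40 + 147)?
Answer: 13760/107 ≈ 128.60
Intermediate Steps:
A = -320/107 (A = -3 + 1/(-40 + 147) = -3 + 1/107 = -320/107 ≈ -2.9907)
A*(-89 + 46) = -320*(-89 + 46)/107 = -320/107*(-43) = 13760/107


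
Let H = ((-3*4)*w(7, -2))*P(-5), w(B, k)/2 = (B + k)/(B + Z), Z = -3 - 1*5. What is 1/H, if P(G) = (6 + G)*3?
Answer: 1/360 ≈ 0.0027778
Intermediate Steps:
Z = -8 (Z = -3 - 5 = -8)
P(G) = 18 + 3*G
w(B, k) = 2*(B + k)/(-8 + B) (w(B, k) = 2*((B + k)/(B - 8)) = 2*((B + k)/(-8 + B)) = 2*(B + k)/(-8 + B))
H = 360 (H = ((-3*4)*(2*(7 - 2)/(-8 + 7)))*(18 + 3*(-5)) = (-24*5/(-1))*(18 - 15) = -24*(-1)*5*3 = -12*(-10)*3 = 120*3 = 360)
1/H = 1/360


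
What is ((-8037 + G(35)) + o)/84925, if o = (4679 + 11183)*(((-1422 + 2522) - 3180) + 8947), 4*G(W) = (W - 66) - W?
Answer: 217832601/169850 ≈ 1282.5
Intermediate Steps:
G(W) = -33/2 (G(W) = ((W - 66) - W)/4 = ((-66 + W) - W)/4 = (¼)*(-66) = -33/2)
o = 108924354 (o = 15862*((1100 - 3180) + 8947) = 15862*(-2080 + 8947) = 15862*6867 = 108924354)
((-8037 + G(35)) + o)/84925 = ((-8037 - 33/2) + 108924354)/84925 = (-16107/2 + 108924354)*(1/84925) = (217832601/2)*(1/84925) = 217832601/169850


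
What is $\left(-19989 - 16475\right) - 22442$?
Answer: $-58906$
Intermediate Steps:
$\left(-19989 - 16475\right) - 22442 = -36464 - 22442 = -58906$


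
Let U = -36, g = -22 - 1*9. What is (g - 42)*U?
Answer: 2628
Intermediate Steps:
g = -31 (g = -22 - 9 = -31)
(g - 42)*U = (-31 - 42)*(-36) = -73*(-36) = 2628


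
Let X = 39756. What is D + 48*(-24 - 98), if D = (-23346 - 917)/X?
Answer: -232835399/39756 ≈ -5856.6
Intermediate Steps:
D = -24263/39756 (D = (-23346 - 917)/39756 = -24263*1/39756 = -24263/39756 ≈ -0.61030)
D + 48*(-24 - 98) = -24263/39756 + 48*(-24 - 98) = -24263/39756 + 48*(-122) = -24263/39756 - 5856 = -232835399/39756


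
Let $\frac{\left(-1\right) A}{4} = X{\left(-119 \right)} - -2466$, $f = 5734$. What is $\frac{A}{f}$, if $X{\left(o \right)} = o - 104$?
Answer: $- \frac{4486}{2867} \approx -1.5647$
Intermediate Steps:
$X{\left(o \right)} = -104 + o$ ($X{\left(o \right)} = o - 104 = -104 + o$)
$A = -8972$ ($A = - 4 \left(\left(-104 - 119\right) - -2466\right) = - 4 \left(-223 + 2466\right) = \left(-4\right) 2243 = -8972$)
$\frac{A}{f} = - \frac{8972}{5734} = \left(-8972\right) \frac{1}{5734} = - \frac{4486}{2867}$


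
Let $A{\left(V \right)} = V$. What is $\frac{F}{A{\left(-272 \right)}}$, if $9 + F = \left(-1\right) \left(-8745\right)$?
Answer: $- \frac{546}{17} \approx -32.118$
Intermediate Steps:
$F = 8736$ ($F = -9 - -8745 = -9 + 8745 = 8736$)
$\frac{F}{A{\left(-272 \right)}} = \frac{8736}{-272} = 8736 \left(- \frac{1}{272}\right) = - \frac{546}{17}$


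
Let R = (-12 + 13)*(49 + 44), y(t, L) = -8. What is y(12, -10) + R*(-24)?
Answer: -2240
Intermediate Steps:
R = 93 (R = 1*93 = 93)
y(12, -10) + R*(-24) = -8 + 93*(-24) = -8 - 2232 = -2240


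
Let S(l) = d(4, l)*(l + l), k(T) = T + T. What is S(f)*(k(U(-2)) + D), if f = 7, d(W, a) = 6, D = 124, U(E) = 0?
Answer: 10416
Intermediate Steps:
k(T) = 2*T
S(l) = 12*l (S(l) = 6*(l + l) = 6*(2*l) = 12*l)
S(f)*(k(U(-2)) + D) = (12*7)*(2*0 + 124) = 84*(0 + 124) = 84*124 = 10416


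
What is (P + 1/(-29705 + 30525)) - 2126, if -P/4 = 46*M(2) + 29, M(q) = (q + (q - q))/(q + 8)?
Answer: -373723/164 ≈ -2278.8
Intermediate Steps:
M(q) = q/(8 + q) (M(q) = (q + 0)/(8 + q) = q/(8 + q))
P = -764/5 (P = -4*(46*(2/(8 + 2)) + 29) = -4*(46*(2/10) + 29) = -4*(46*(2*(⅒)) + 29) = -4*(46*(⅕) + 29) = -4*(46/5 + 29) = -4*191/5 = -764/5 ≈ -152.80)
(P + 1/(-29705 + 30525)) - 2126 = (-764/5 + 1/(-29705 + 30525)) - 2126 = (-764/5 + 1/820) - 2126 = -25059/164 - 2126 = -373723/164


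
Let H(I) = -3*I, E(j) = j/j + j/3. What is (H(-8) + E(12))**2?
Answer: 841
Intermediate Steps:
E(j) = 1 + j/3 (E(j) = 1 + j*(1/3) = 1 + j/3)
(H(-8) + E(12))**2 = (-3*(-8) + (1 + (1/3)*12))**2 = (24 + (1 + 4))**2 = (24 + 5)**2 = 29**2 = 841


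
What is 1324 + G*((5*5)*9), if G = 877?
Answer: 198649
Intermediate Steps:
1324 + G*((5*5)*9) = 1324 + 877*((5*5)*9) = 1324 + 877*(25*9) = 1324 + 877*225 = 1324 + 197325 = 198649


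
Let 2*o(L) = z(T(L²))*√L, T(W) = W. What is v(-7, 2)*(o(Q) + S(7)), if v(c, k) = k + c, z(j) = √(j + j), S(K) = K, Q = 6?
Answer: -35 - 30*√3 ≈ -86.962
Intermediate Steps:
z(j) = √2*√j (z(j) = √(2*j) = √2*√j)
o(L) = √2*√L*√(L²)/2 (o(L) = ((√2*√(L²))*√L)/2 = (√2*√L*√(L²))/2 = √2*√L*√(L²)/2)
v(c, k) = c + k
v(-7, 2)*(o(Q) + S(7)) = (-7 + 2)*(√2*√6*√(6²)/2 + 7) = -5*(√2*√6*√36/2 + 7) = -5*((½)*√2*√6*6 + 7) = -5*(6*√3 + 7) = -5*(7 + 6*√3) = -35 - 30*√3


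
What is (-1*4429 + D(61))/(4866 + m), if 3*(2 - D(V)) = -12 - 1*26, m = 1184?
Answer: -13243/18150 ≈ -0.72964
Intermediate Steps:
D(V) = 44/3 (D(V) = 2 - (-12 - 1*26)/3 = 2 - (-12 - 26)/3 = 2 - ⅓*(-38) = 2 + 38/3 = 44/3)
(-1*4429 + D(61))/(4866 + m) = (-1*4429 + 44/3)/(4866 + 1184) = (-4429 + 44/3)/6050 = -13243/3*1/6050 = -13243/18150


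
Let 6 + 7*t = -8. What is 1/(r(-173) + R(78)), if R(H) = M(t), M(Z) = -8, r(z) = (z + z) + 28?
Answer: -1/326 ≈ -0.0030675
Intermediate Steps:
r(z) = 28 + 2*z (r(z) = 2*z + 28 = 28 + 2*z)
t = -2 (t = -6/7 + (⅐)*(-8) = -6/7 - 8/7 = -2)
R(H) = -8
1/(r(-173) + R(78)) = 1/((28 + 2*(-173)) - 8) = 1/((28 - 346) - 8) = 1/(-318 - 8) = 1/(-326) = -1/326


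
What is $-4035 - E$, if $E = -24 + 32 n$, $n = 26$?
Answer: $-4843$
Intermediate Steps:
$E = 808$ ($E = -24 + 32 \cdot 26 = -24 + 832 = 808$)
$-4035 - E = -4035 - 808 = -4843$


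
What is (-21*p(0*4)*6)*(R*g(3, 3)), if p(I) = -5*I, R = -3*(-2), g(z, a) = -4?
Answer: 0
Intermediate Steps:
R = 6
(-21*p(0*4)*6)*(R*g(3, 3)) = (-21*(-0*4)*6)*(6*(-4)) = -21*(-5*0)*6*(-24) = -0*6*(-24) = -21*0*(-24) = 0*(-24) = 0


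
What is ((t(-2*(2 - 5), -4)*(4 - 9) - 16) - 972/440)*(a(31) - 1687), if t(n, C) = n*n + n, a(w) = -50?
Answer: 43603911/110 ≈ 3.9640e+5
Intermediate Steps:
t(n, C) = n + n**2 (t(n, C) = n**2 + n = n + n**2)
((t(-2*(2 - 5), -4)*(4 - 9) - 16) - 972/440)*(a(31) - 1687) = ((((-2*(2 - 5))*(1 - 2*(2 - 5)))*(4 - 9) - 16) - 972/440)*(-50 - 1687) = ((((-2*(-3))*(1 - 2*(-3)))*(-5) - 16) - 972*1/440)*(-1737) = (((6*(1 + 6))*(-5) - 16) - 243/110)*(-1737) = (((6*7)*(-5) - 16) - 243/110)*(-1737) = ((42*(-5) - 16) - 243/110)*(-1737) = ((-210 - 16) - 243/110)*(-1737) = (-226 - 243/110)*(-1737) = -25103/110*(-1737) = 43603911/110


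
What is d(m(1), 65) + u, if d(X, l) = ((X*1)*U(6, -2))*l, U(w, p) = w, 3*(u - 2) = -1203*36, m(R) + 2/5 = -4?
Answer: -16150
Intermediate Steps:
m(R) = -22/5 (m(R) = -⅖ - 4 = -22/5)
u = -14434 (u = 2 + (-1203*36)/3 = 2 + (⅓)*(-43308) = 2 - 14436 = -14434)
d(X, l) = 6*X*l (d(X, l) = ((X*1)*6)*l = (X*6)*l = (6*X)*l = 6*X*l)
d(m(1), 65) + u = 6*(-22/5)*65 - 14434 = -1716 - 14434 = -16150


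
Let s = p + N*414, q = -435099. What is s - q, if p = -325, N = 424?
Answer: 610310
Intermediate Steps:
s = 175211 (s = -325 + 424*414 = -325 + 175536 = 175211)
s - q = 175211 - 1*(-435099) = 175211 + 435099 = 610310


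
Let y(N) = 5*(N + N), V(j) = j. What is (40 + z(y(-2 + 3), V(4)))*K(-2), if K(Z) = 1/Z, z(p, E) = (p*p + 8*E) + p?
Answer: -91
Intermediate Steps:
y(N) = 10*N (y(N) = 5*(2*N) = 10*N)
z(p, E) = p + p**2 + 8*E (z(p, E) = (p**2 + 8*E) + p = p + p**2 + 8*E)
(40 + z(y(-2 + 3), V(4)))*K(-2) = (40 + (10*(-2 + 3) + (10*(-2 + 3))**2 + 8*4))/(-2) = (40 + (10*1 + (10*1)**2 + 32))*(-1/2) = (40 + (10 + 10**2 + 32))*(-1/2) = (40 + (10 + 100 + 32))*(-1/2) = (40 + 142)*(-1/2) = 182*(-1/2) = -91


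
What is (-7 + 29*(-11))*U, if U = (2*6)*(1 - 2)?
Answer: 3912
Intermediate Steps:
U = -12 (U = 12*(-1) = -12)
(-7 + 29*(-11))*U = (-7 + 29*(-11))*(-12) = (-7 - 319)*(-12) = -326*(-12) = 3912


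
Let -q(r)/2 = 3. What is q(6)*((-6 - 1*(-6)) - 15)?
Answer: 90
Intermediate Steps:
q(r) = -6 (q(r) = -2*3 = -6)
q(6)*((-6 - 1*(-6)) - 15) = -6*((-6 - 1*(-6)) - 15) = -6*((-6 + 6) - 15) = -6*(0 - 15) = -6*(-15) = 90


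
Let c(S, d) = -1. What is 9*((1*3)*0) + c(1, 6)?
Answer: -1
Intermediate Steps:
9*((1*3)*0) + c(1, 6) = 9*((1*3)*0) - 1 = 9*(3*0) - 1 = 9*0 - 1 = 0 - 1 = -1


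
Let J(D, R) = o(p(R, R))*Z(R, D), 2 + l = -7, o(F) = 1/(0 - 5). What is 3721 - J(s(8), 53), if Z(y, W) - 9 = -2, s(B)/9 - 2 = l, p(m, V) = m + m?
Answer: 18612/5 ≈ 3722.4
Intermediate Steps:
p(m, V) = 2*m
o(F) = -⅕ (o(F) = 1/(-5) = -⅕)
l = -9 (l = -2 - 7 = -9)
s(B) = -63 (s(B) = 18 + 9*(-9) = 18 - 81 = -63)
Z(y, W) = 7 (Z(y, W) = 9 - 2 = 7)
J(D, R) = -7/5 (J(D, R) = -⅕*7 = -7/5)
3721 - J(s(8), 53) = 3721 - 1*(-7/5) = 3721 + 7/5 = 18612/5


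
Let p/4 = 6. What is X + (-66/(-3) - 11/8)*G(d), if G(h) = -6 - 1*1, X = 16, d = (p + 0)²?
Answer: -1027/8 ≈ -128.38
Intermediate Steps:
p = 24 (p = 4*6 = 24)
d = 576 (d = (24 + 0)² = 24² = 576)
G(h) = -7 (G(h) = -6 - 1 = -7)
X + (-66/(-3) - 11/8)*G(d) = 16 + (-66/(-3) - 11/8)*(-7) = 16 + (-66*(-⅓) - 11*⅛)*(-7) = 16 + (22 - 11/8)*(-7) = 16 + (165/8)*(-7) = 16 - 1155/8 = -1027/8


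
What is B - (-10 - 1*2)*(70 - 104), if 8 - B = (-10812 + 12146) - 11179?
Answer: 9445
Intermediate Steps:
B = 9853 (B = 8 - ((-10812 + 12146) - 11179) = 8 - (1334 - 11179) = 8 - 1*(-9845) = 8 + 9845 = 9853)
B - (-10 - 1*2)*(70 - 104) = 9853 - (-10 - 1*2)*(70 - 104) = 9853 - (-10 - 2)*(-34) = 9853 - (-12)*(-34) = 9853 - 1*408 = 9853 - 408 = 9445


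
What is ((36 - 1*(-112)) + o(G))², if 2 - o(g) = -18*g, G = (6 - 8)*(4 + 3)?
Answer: 10404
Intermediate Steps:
G = -14 (G = -2*7 = -14)
o(g) = 2 + 18*g (o(g) = 2 - (-18)*g = 2 + 18*g)
((36 - 1*(-112)) + o(G))² = ((36 - 1*(-112)) + (2 + 18*(-14)))² = ((36 + 112) + (2 - 252))² = (148 - 250)² = (-102)² = 10404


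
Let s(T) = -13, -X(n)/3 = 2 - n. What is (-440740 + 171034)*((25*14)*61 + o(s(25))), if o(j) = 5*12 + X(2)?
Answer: -5774405460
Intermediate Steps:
X(n) = -6 + 3*n (X(n) = -3*(2 - n) = -6 + 3*n)
o(j) = 60 (o(j) = 5*12 + (-6 + 3*2) = 60 + (-6 + 6) = 60 + 0 = 60)
(-440740 + 171034)*((25*14)*61 + o(s(25))) = (-440740 + 171034)*((25*14)*61 + 60) = -269706*(350*61 + 60) = -269706*(21350 + 60) = -269706*21410 = -5774405460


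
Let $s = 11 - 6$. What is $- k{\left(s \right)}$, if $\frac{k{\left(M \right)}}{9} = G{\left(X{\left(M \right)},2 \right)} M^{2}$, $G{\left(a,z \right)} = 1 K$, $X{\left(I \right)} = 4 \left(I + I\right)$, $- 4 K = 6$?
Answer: $\frac{675}{2} \approx 337.5$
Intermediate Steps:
$K = - \frac{3}{2}$ ($K = \left(- \frac{1}{4}\right) 6 = - \frac{3}{2} \approx -1.5$)
$s = 5$
$X{\left(I \right)} = 8 I$ ($X{\left(I \right)} = 4 \cdot 2 I = 8 I$)
$G{\left(a,z \right)} = - \frac{3}{2}$ ($G{\left(a,z \right)} = 1 \left(- \frac{3}{2}\right) = - \frac{3}{2}$)
$k{\left(M \right)} = - \frac{27 M^{2}}{2}$ ($k{\left(M \right)} = 9 \left(- \frac{3 M^{2}}{2}\right) = - \frac{27 M^{2}}{2}$)
$- k{\left(s \right)} = - \frac{\left(-27\right) 5^{2}}{2} = - \frac{\left(-27\right) 25}{2} = \left(-1\right) \left(- \frac{675}{2}\right) = \frac{675}{2}$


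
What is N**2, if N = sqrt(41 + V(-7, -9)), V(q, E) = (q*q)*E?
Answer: -400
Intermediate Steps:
V(q, E) = E*q**2 (V(q, E) = q**2*E = E*q**2)
N = 20*I (N = sqrt(41 - 9*(-7)**2) = sqrt(41 - 9*49) = sqrt(41 - 441) = sqrt(-400) = 20*I ≈ 20.0*I)
N**2 = (20*I)**2 = -400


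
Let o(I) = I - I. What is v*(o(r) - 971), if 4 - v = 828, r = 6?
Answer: 800104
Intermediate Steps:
v = -824 (v = 4 - 1*828 = 4 - 828 = -824)
o(I) = 0
v*(o(r) - 971) = -824*(0 - 971) = -824*(-971) = 800104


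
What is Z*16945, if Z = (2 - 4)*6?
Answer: -203340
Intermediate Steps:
Z = -12 (Z = -2*6 = -12)
Z*16945 = -12*16945 = -203340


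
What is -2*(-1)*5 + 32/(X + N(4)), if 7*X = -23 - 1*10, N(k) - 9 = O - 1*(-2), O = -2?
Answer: 262/15 ≈ 17.467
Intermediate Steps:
N(k) = 9 (N(k) = 9 + (-2 - 1*(-2)) = 9 + (-2 + 2) = 9 + 0 = 9)
X = -33/7 (X = (-23 - 1*10)/7 = (-23 - 10)/7 = (⅐)*(-33) = -33/7 ≈ -4.7143)
-2*(-1)*5 + 32/(X + N(4)) = -2*(-1)*5 + 32/(-33/7 + 9) = 2*5 + 32/(30/7) = 10 + 32*(7/30) = 10 + 112/15 = 262/15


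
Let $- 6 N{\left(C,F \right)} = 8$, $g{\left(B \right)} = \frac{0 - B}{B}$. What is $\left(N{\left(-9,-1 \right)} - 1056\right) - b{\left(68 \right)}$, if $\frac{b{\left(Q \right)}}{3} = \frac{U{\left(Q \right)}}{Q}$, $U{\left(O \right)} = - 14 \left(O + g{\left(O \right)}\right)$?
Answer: $- \frac{103627}{102} \approx -1016.0$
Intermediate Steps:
$g{\left(B \right)} = -1$ ($g{\left(B \right)} = \frac{\left(-1\right) B}{B} = -1$)
$U{\left(O \right)} = 14 - 14 O$ ($U{\left(O \right)} = - 14 \left(O - 1\right) = - 14 \left(-1 + O\right) = 14 - 14 O$)
$N{\left(C,F \right)} = - \frac{4}{3}$ ($N{\left(C,F \right)} = \left(- \frac{1}{6}\right) 8 = - \frac{4}{3}$)
$b{\left(Q \right)} = \frac{3 \left(14 - 14 Q\right)}{Q}$ ($b{\left(Q \right)} = 3 \frac{14 - 14 Q}{Q} = \frac{3 \left(14 - 14 Q\right)}{Q}$)
$\left(N{\left(-9,-1 \right)} - 1056\right) - b{\left(68 \right)} = \left(- \frac{4}{3} - 1056\right) - \left(-42 + \frac{42}{68}\right) = \left(- \frac{4}{3} - 1056\right) - \left(-42 + 42 \cdot \frac{1}{68}\right) = - \frac{3172}{3} - \left(-42 + \frac{21}{34}\right) = - \frac{3172}{3} - - \frac{1407}{34} = - \frac{3172}{3} + \frac{1407}{34} = - \frac{103627}{102}$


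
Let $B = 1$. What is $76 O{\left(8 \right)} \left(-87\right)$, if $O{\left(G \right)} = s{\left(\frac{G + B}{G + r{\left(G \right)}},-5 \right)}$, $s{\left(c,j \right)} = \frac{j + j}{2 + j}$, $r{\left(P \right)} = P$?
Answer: $-22040$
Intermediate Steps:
$s{\left(c,j \right)} = \frac{2 j}{2 + j}$
$O{\left(G \right)} = \frac{10}{3}$ ($O{\left(G \right)} = 2 \left(-5\right) \frac{1}{2 - 5} = 2 \left(-5\right) \frac{1}{-3} = 2 \left(-5\right) \left(- \frac{1}{3}\right) = \frac{10}{3}$)
$76 O{\left(8 \right)} \left(-87\right) = 76 \cdot \frac{10}{3} \left(-87\right) = \frac{760}{3} \left(-87\right) = -22040$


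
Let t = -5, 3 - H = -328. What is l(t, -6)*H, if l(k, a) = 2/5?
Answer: 662/5 ≈ 132.40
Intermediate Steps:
H = 331 (H = 3 - 1*(-328) = 3 + 328 = 331)
l(k, a) = 2/5 (l(k, a) = 2*(1/5) = 2/5)
l(t, -6)*H = (2/5)*331 = 662/5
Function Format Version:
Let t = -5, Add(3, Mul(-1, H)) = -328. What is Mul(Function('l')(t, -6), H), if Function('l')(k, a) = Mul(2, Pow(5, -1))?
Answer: Rational(662, 5) ≈ 132.40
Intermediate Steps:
H = 331 (H = Add(3, Mul(-1, -328)) = Add(3, 328) = 331)
Function('l')(k, a) = Rational(2, 5) (Function('l')(k, a) = Mul(2, Rational(1, 5)) = Rational(2, 5))
Mul(Function('l')(t, -6), H) = Mul(Rational(2, 5), 331) = Rational(662, 5)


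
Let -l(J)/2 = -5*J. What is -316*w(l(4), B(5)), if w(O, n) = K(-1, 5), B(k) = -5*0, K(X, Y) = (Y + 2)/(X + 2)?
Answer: -2212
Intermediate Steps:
l(J) = 10*J (l(J) = -(-10)*J = 10*J)
K(X, Y) = (2 + Y)/(2 + X)
B(k) = 0
w(O, n) = 7 (w(O, n) = (2 + 5)/(2 - 1) = 7/1 = 1*7 = 7)
-316*w(l(4), B(5)) = -316*7 = -2212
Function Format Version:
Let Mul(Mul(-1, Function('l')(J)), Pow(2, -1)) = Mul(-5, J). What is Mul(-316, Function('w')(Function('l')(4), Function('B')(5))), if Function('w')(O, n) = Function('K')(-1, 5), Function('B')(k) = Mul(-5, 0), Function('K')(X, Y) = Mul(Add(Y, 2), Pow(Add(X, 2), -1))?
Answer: -2212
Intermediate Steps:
Function('l')(J) = Mul(10, J) (Function('l')(J) = Mul(-2, Mul(-5, J)) = Mul(10, J))
Function('K')(X, Y) = Mul(Pow(Add(2, X), -1), Add(2, Y)) (Function('K')(X, Y) = Mul(Add(2, Y), Pow(Add(2, X), -1)) = Mul(Pow(Add(2, X), -1), Add(2, Y)))
Function('B')(k) = 0
Function('w')(O, n) = 7 (Function('w')(O, n) = Mul(Pow(Add(2, -1), -1), Add(2, 5)) = Mul(Pow(1, -1), 7) = Mul(1, 7) = 7)
Mul(-316, Function('w')(Function('l')(4), Function('B')(5))) = Mul(-316, 7) = -2212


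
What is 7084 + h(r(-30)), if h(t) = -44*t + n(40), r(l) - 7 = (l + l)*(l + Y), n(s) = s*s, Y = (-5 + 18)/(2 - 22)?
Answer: -72540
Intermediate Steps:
Y = -13/20 (Y = 13/(-20) = 13*(-1/20) = -13/20 ≈ -0.65000)
n(s) = s²
r(l) = 7 + 2*l*(-13/20 + l) (r(l) = 7 + (l + l)*(l - 13/20) = 7 + (2*l)*(-13/20 + l) = 7 + 2*l*(-13/20 + l))
h(t) = 1600 - 44*t (h(t) = -44*t + 40² = -44*t + 1600 = 1600 - 44*t)
7084 + h(r(-30)) = 7084 + (1600 - 44*(7 + 2*(-30)² - 13/10*(-30))) = 7084 + (1600 - 44*(7 + 2*900 + 39)) = 7084 + (1600 - 44*(7 + 1800 + 39)) = 7084 + (1600 - 44*1846) = 7084 + (1600 - 81224) = 7084 - 79624 = -72540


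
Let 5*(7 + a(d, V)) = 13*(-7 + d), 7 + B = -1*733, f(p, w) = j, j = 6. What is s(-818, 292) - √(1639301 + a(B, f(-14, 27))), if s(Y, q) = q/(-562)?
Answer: -146/281 - 31*√42595/5 ≈ -1280.1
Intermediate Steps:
f(p, w) = 6
s(Y, q) = -q/562 (s(Y, q) = q*(-1/562) = -q/562)
B = -740 (B = -7 - 1*733 = -7 - 733 = -740)
a(d, V) = -126/5 + 13*d/5 (a(d, V) = -7 + (13*(-7 + d))/5 = -7 + (-91 + 13*d)/5 = -7 + (-91/5 + 13*d/5) = -126/5 + 13*d/5)
s(-818, 292) - √(1639301 + a(B, f(-14, 27))) = -1/562*292 - √(1639301 + (-126/5 + (13/5)*(-740))) = -146/281 - √(1639301 + (-126/5 - 1924)) = -146/281 - √(1639301 - 9746/5) = -146/281 - √(8186759/5) = -146/281 - 31*√42595/5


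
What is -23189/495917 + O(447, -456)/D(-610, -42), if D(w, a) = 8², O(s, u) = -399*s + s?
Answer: -44114046949/15869344 ≈ -2779.8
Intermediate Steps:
O(s, u) = -398*s
D(w, a) = 64
-23189/495917 + O(447, -456)/D(-610, -42) = -23189/495917 - 398*447/64 = -23189*1/495917 - 177906*1/64 = -23189/495917 - 88953/32 = -44114046949/15869344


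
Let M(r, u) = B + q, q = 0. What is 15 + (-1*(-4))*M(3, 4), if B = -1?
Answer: 11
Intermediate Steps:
M(r, u) = -1 (M(r, u) = -1 + 0 = -1)
15 + (-1*(-4))*M(3, 4) = 15 - 1*(-4)*(-1) = 15 + 4*(-1) = 15 - 4 = 11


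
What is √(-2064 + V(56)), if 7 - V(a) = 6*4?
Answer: I*√2081 ≈ 45.618*I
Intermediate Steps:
V(a) = -17 (V(a) = 7 - 6*4 = 7 - 1*24 = 7 - 24 = -17)
√(-2064 + V(56)) = √(-2064 - 17) = √(-2081) = I*√2081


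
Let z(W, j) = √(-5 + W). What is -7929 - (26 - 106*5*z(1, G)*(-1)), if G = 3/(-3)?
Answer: -7955 - 1060*I ≈ -7955.0 - 1060.0*I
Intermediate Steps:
G = -1 (G = 3*(-⅓) = -1)
-7929 - (26 - 106*5*z(1, G)*(-1)) = -7929 - (26 - 106*5*√(-5 + 1)*(-1)) = -7929 - (26 - 106*5*√(-4)*(-1)) = -7929 - (26 - 106*5*(2*I)*(-1)) = -7929 - (26 - 106*10*I*(-1)) = -7929 - (26 - (-1060)*I) = -7929 - (26 + 1060*I) = -7929 + (-26 - 1060*I) = -7955 - 1060*I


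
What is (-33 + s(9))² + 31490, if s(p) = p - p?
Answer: 32579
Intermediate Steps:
s(p) = 0
(-33 + s(9))² + 31490 = (-33 + 0)² + 31490 = (-33)² + 31490 = 1089 + 31490 = 32579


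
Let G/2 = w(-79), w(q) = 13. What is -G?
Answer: -26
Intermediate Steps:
G = 26 (G = 2*13 = 26)
-G = -1*26 = -26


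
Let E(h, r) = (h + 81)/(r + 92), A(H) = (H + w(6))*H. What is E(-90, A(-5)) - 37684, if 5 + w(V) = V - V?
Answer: -5351137/142 ≈ -37684.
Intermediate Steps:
w(V) = -5 (w(V) = -5 + (V - V) = -5 + 0 = -5)
A(H) = H*(-5 + H) (A(H) = (H - 5)*H = (-5 + H)*H = H*(-5 + H))
E(h, r) = (81 + h)/(92 + r)
E(-90, A(-5)) - 37684 = (81 - 90)/(92 - 5*(-5 - 5)) - 37684 = -9/(92 - 5*(-10)) - 37684 = -9/(92 + 50) - 37684 = -9/142 - 37684 = -5351137/142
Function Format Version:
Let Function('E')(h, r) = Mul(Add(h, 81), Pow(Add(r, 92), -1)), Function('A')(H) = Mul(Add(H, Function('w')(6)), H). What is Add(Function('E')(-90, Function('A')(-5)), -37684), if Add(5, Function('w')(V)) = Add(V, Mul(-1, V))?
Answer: Rational(-5351137, 142) ≈ -37684.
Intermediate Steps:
Function('w')(V) = -5 (Function('w')(V) = Add(-5, Add(V, Mul(-1, V))) = Add(-5, 0) = -5)
Function('A')(H) = Mul(H, Add(-5, H)) (Function('A')(H) = Mul(Add(H, -5), H) = Mul(Add(-5, H), H) = Mul(H, Add(-5, H)))
Function('E')(h, r) = Mul(Pow(Add(92, r), -1), Add(81, h)) (Function('E')(h, r) = Mul(Add(81, h), Pow(Add(92, r), -1)) = Mul(Pow(Add(92, r), -1), Add(81, h)))
Add(Function('E')(-90, Function('A')(-5)), -37684) = Add(Mul(Pow(Add(92, Mul(-5, Add(-5, -5))), -1), Add(81, -90)), -37684) = Add(Mul(Pow(Add(92, Mul(-5, -10)), -1), -9), -37684) = Add(Mul(Pow(Add(92, 50), -1), -9), -37684) = Add(Mul(Pow(142, -1), -9), -37684) = Add(Mul(Rational(1, 142), -9), -37684) = Add(Rational(-9, 142), -37684) = Rational(-5351137, 142)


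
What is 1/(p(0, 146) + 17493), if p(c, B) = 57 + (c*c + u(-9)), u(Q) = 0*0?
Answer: 1/17550 ≈ 5.6980e-5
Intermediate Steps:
u(Q) = 0
p(c, B) = 57 + c**2 (p(c, B) = 57 + (c*c + 0) = 57 + (c**2 + 0) = 57 + c**2)
1/(p(0, 146) + 17493) = 1/((57 + 0**2) + 17493) = 1/((57 + 0) + 17493) = 1/(57 + 17493) = 1/17550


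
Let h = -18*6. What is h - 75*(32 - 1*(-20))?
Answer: -4008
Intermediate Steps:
h = -108
h - 75*(32 - 1*(-20)) = -108 - 75*(32 - 1*(-20)) = -108 - 75*(32 + 20) = -108 - 75*52 = -108 - 3900 = -4008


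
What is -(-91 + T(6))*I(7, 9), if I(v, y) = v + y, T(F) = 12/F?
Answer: 1424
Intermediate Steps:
-(-91 + T(6))*I(7, 9) = -(-91 + 12/6)*(7 + 9) = -(-91 + 12*(1/6))*16 = -(-91 + 2)*16 = -(-89)*16 = -1*(-1424) = 1424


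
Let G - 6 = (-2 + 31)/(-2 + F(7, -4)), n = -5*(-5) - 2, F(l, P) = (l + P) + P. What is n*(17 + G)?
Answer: 920/3 ≈ 306.67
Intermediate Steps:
F(l, P) = l + 2*P (F(l, P) = (P + l) + P = l + 2*P)
n = 23 (n = 25 - 2 = 23)
G = -11/3 (G = 6 + (-2 + 31)/(-2 + (7 + 2*(-4))) = 6 + 29/(-2 + (7 - 8)) = 6 + 29/(-2 - 1) = 6 + 29/(-3) = 6 + 29*(-⅓) = 6 - 29/3 = -11/3 ≈ -3.6667)
n*(17 + G) = 23*(17 - 11/3) = 23*(40/3) = 920/3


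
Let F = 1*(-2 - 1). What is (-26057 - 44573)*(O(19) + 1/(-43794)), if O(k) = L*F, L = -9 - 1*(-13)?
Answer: 18559056635/21897 ≈ 8.4756e+5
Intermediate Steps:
L = 4 (L = -9 + 13 = 4)
F = -3 (F = 1*(-3) = -3)
O(k) = -12 (O(k) = 4*(-3) = -12)
(-26057 - 44573)*(O(19) + 1/(-43794)) = (-26057 - 44573)*(-12 + 1/(-43794)) = -70630*(-12 - 1/43794) = -70630*(-525529/43794) = 18559056635/21897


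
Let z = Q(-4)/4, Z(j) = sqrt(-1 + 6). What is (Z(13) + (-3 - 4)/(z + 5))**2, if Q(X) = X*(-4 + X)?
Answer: 894/169 - 14*sqrt(5)/13 ≈ 2.8819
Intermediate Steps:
Z(j) = sqrt(5)
z = 8 (z = -4*(-4 - 4)/4 = -4*(-8)*(1/4) = 32*(1/4) = 8)
(Z(13) + (-3 - 4)/(z + 5))**2 = (sqrt(5) + (-3 - 4)/(8 + 5))**2 = (sqrt(5) - 7/13)**2 = (-7/13 + sqrt(5))**2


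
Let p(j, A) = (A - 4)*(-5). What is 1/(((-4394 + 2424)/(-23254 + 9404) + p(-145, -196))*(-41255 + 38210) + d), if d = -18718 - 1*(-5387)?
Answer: -277/847277660 ≈ -3.2693e-7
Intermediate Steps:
p(j, A) = 20 - 5*A (p(j, A) = (-4 + A)*(-5) = 20 - 5*A)
d = -13331 (d = -18718 + 5387 = -13331)
1/(((-4394 + 2424)/(-23254 + 9404) + p(-145, -196))*(-41255 + 38210) + d) = 1/(((-4394 + 2424)/(-23254 + 9404) + (20 - 5*(-196)))*(-41255 + 38210) - 13331) = 1/((-1970/(-13850) + (20 + 980))*(-3045) - 13331) = 1/((-1970*(-1/13850) + 1000)*(-3045) - 13331) = 1/((197/1385 + 1000)*(-3045) - 13331) = 1/((1385197/1385)*(-3045) - 13331) = 1/(-843584973/277 - 13331) = 1/(-847277660/277) = -277/847277660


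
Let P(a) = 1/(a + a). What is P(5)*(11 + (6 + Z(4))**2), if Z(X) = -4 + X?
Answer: 47/10 ≈ 4.7000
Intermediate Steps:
P(a) = 1/(2*a)
P(5)*(11 + (6 + Z(4))**2) = ((1/2)/5)*(11 + (6 + (-4 + 4))**2) = ((1/2)*(1/5))*(11 + (6 + 0)**2) = (11 + 6**2)/10 = (11 + 36)/10 = (1/10)*47 = 47/10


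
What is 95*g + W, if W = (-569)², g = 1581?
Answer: 473956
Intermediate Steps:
W = 323761
95*g + W = 95*1581 + 323761 = 150195 + 323761 = 473956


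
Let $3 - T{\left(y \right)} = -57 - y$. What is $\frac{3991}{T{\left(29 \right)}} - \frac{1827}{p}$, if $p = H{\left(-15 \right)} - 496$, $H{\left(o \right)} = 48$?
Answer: $\frac{278653}{5696} \approx 48.921$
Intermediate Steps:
$T{\left(y \right)} = 60 + y$ ($T{\left(y \right)} = 3 - \left(-57 - y\right) = 3 + \left(57 + y\right) = 60 + y$)
$p = -448$ ($p = 48 - 496 = -448$)
$\frac{3991}{T{\left(29 \right)}} - \frac{1827}{p} = \frac{3991}{60 + 29} - \frac{1827}{-448} = \frac{3991}{89} - - \frac{261}{64} = 3991 \cdot \frac{1}{89} + \frac{261}{64} = \frac{3991}{89} + \frac{261}{64} = \frac{278653}{5696}$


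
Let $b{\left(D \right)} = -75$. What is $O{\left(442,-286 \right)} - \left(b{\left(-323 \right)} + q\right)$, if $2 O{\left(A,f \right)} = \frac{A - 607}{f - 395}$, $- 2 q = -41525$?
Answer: $- \frac{4696035}{227} \approx -20687.0$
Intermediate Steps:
$q = \frac{41525}{2}$ ($q = \left(- \frac{1}{2}\right) \left(-41525\right) = \frac{41525}{2} \approx 20763.0$)
$O{\left(A,f \right)} = \frac{-607 + A}{2 \left(-395 + f\right)}$ ($O{\left(A,f \right)} = \frac{\left(A - 607\right) \frac{1}{f - 395}}{2} = \frac{\left(-607 + A\right) \frac{1}{-395 + f}}{2} = \frac{\frac{1}{-395 + f} \left(-607 + A\right)}{2} = \frac{-607 + A}{2 \left(-395 + f\right)}$)
$O{\left(442,-286 \right)} - \left(b{\left(-323 \right)} + q\right) = \frac{-607 + 442}{2 \left(-395 - 286\right)} - \left(-75 + \frac{41525}{2}\right) = \frac{1}{2} \frac{1}{-681} \left(-165\right) - \frac{41375}{2} = \frac{1}{2} \left(- \frac{1}{681}\right) \left(-165\right) - \frac{41375}{2} = \frac{55}{454} - \frac{41375}{2} = - \frac{4696035}{227}$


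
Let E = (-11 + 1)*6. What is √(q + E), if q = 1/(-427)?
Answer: I*√10940167/427 ≈ 7.7461*I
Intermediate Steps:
q = -1/427 ≈ -0.0023419
E = -60 (E = -10*6 = -60)
√(q + E) = √(-1/427 - 60) = √(-25621/427) = I*√10940167/427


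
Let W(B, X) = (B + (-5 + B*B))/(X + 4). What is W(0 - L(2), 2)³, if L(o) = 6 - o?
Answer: 343/216 ≈ 1.5880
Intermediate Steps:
W(B, X) = (-5 + B + B²)/(4 + X) (W(B, X) = (B + (-5 + B²))/(4 + X) = (-5 + B + B²)/(4 + X))
W(0 - L(2), 2)³ = ((-5 + (0 - (6 - 1*2)) + (0 - (6 - 1*2))²)/(4 + 2))³ = ((-5 + (0 - (6 - 2)) + (0 - (6 - 2))²)/6)³ = ((-5 + (0 - 1*4) + (0 - 1*4)²)/6)³ = ((-5 + (0 - 4) + (0 - 4)²)/6)³ = ((-5 - 4 + (-4)²)/6)³ = ((-5 - 4 + 16)/6)³ = ((⅙)*7)³ = (7/6)³ = 343/216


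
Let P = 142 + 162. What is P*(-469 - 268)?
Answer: -224048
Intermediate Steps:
P = 304
P*(-469 - 268) = 304*(-469 - 268) = 304*(-737) = -224048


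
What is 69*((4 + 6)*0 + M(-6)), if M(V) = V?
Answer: -414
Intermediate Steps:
69*((4 + 6)*0 + M(-6)) = 69*((4 + 6)*0 - 6) = 69*(10*0 - 6) = 69*(0 - 6) = 69*(-6) = -414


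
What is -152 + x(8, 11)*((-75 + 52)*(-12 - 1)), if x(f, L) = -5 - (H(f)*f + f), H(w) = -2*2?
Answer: 5529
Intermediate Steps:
H(w) = -4
x(f, L) = -5 + 3*f (x(f, L) = -5 - (-4*f + f) = -5 - (-3)*f = -5 + 3*f)
-152 + x(8, 11)*((-75 + 52)*(-12 - 1)) = -152 + (-5 + 3*8)*((-75 + 52)*(-12 - 1)) = -152 + (-5 + 24)*(-23*(-13)) = -152 + 19*299 = -152 + 5681 = 5529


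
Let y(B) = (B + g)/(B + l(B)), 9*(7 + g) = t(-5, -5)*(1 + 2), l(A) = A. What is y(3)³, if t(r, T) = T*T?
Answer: 2197/5832 ≈ 0.37671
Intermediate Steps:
t(r, T) = T²
g = 4/3 (g = -7 + ((-5)²*(1 + 2))/9 = -7 + (25*3)/9 = -7 + (⅑)*75 = -7 + 25/3 = 4/3 ≈ 1.3333)
y(B) = (4/3 + B)/(2*B) (y(B) = (B + 4/3)/(B + B) = (4/3 + B)/((2*B)) = (4/3 + B)*(1/(2*B)) = (4/3 + B)/(2*B))
y(3)³ = ((⅙)*(4 + 3*3)/3)³ = ((⅙)*(⅓)*(4 + 9))³ = ((⅙)*(⅓)*13)³ = (13/18)³ = 2197/5832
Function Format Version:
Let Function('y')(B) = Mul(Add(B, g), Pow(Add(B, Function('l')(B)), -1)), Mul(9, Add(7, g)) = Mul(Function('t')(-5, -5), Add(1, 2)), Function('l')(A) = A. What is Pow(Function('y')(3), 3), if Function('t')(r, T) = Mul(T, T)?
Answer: Rational(2197, 5832) ≈ 0.37671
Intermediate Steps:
Function('t')(r, T) = Pow(T, 2)
g = Rational(4, 3) (g = Add(-7, Mul(Rational(1, 9), Mul(Pow(-5, 2), Add(1, 2)))) = Add(-7, Mul(Rational(1, 9), Mul(25, 3))) = Add(-7, Mul(Rational(1, 9), 75)) = Add(-7, Rational(25, 3)) = Rational(4, 3) ≈ 1.3333)
Function('y')(B) = Mul(Rational(1, 2), Pow(B, -1), Add(Rational(4, 3), B)) (Function('y')(B) = Mul(Add(B, Rational(4, 3)), Pow(Add(B, B), -1)) = Mul(Add(Rational(4, 3), B), Pow(Mul(2, B), -1)) = Mul(Add(Rational(4, 3), B), Mul(Rational(1, 2), Pow(B, -1))) = Mul(Rational(1, 2), Pow(B, -1), Add(Rational(4, 3), B)))
Pow(Function('y')(3), 3) = Pow(Mul(Rational(1, 6), Pow(3, -1), Add(4, Mul(3, 3))), 3) = Pow(Mul(Rational(1, 6), Rational(1, 3), Add(4, 9)), 3) = Pow(Mul(Rational(1, 6), Rational(1, 3), 13), 3) = Pow(Rational(13, 18), 3) = Rational(2197, 5832)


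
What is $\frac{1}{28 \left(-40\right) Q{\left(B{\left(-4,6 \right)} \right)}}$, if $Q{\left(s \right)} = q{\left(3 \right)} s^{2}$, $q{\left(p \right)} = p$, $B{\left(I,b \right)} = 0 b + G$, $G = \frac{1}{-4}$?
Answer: $- \frac{1}{210} \approx -0.0047619$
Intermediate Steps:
$G = - \frac{1}{4} \approx -0.25$
$B{\left(I,b \right)} = - \frac{1}{4}$ ($B{\left(I,b \right)} = 0 b - \frac{1}{4} = 0 - \frac{1}{4} = - \frac{1}{4}$)
$Q{\left(s \right)} = 3 s^{2}$
$\frac{1}{28 \left(-40\right) Q{\left(B{\left(-4,6 \right)} \right)}} = \frac{1}{28 \left(-40\right) 3 \left(- \frac{1}{4}\right)^{2}} = \frac{1}{\left(-1120\right) 3 \cdot \frac{1}{16}} = \frac{1}{\left(-1120\right) \frac{3}{16}} = \frac{1}{-210} = - \frac{1}{210}$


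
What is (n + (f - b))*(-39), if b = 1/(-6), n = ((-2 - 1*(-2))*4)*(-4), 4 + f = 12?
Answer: -637/2 ≈ -318.50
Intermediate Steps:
f = 8 (f = -4 + 12 = 8)
n = 0 (n = ((-2 + 2)*4)*(-4) = (0*4)*(-4) = 0*(-4) = 0)
b = -1/6 ≈ -0.16667
(n + (f - b))*(-39) = (0 + (8 - 1*(-1/6)))*(-39) = (0 + (8 + 1/6))*(-39) = (0 + 49/6)*(-39) = (49/6)*(-39) = -637/2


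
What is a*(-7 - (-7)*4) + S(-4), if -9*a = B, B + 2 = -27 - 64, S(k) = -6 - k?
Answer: 215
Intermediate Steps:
B = -93 (B = -2 + (-27 - 64) = -2 - 91 = -93)
a = 31/3 (a = -⅑*(-93) = 31/3 ≈ 10.333)
a*(-7 - (-7)*4) + S(-4) = 31*(-7 - (-7)*4)/3 + (-6 - 1*(-4)) = 31*(-7 - 1*(-28))/3 + (-6 + 4) = 31*(-7 + 28)/3 - 2 = (31/3)*21 - 2 = 217 - 2 = 215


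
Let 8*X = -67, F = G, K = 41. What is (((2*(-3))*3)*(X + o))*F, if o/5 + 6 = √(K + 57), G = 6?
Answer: 8289/2 - 3780*√2 ≈ -1201.2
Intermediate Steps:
F = 6
X = -67/8 (X = (⅛)*(-67) = -67/8 ≈ -8.3750)
o = -30 + 35*√2 (o = -30 + 5*√(41 + 57) = -30 + 5*√98 = -30 + 5*(7*√2) = -30 + 35*√2 ≈ 19.497)
(((2*(-3))*3)*(X + o))*F = (((2*(-3))*3)*(-67/8 + (-30 + 35*√2)))*6 = ((-6*3)*(-307/8 + 35*√2))*6 = -18*(-307/8 + 35*√2)*6 = (2763/4 - 630*√2)*6 = 8289/2 - 3780*√2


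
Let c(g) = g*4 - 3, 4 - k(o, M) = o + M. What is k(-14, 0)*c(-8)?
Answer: -630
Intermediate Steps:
k(o, M) = 4 - M - o (k(o, M) = 4 - (o + M) = 4 - (M + o) = 4 + (-M - o) = 4 - M - o)
c(g) = -3 + 4*g (c(g) = 4*g - 3 = -3 + 4*g)
k(-14, 0)*c(-8) = (4 - 1*0 - 1*(-14))*(-3 + 4*(-8)) = (4 + 0 + 14)*(-3 - 32) = 18*(-35) = -630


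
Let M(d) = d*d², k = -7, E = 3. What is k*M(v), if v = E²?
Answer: -5103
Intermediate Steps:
v = 9 (v = 3² = 9)
M(d) = d³
k*M(v) = -7*9³ = -7*729 = -5103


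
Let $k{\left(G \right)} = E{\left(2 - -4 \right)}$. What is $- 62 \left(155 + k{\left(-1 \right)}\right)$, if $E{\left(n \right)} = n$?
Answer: $-9982$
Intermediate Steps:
$k{\left(G \right)} = 6$ ($k{\left(G \right)} = 2 - -4 = 2 + 4 = 6$)
$- 62 \left(155 + k{\left(-1 \right)}\right) = - 62 \left(155 + 6\right) = \left(-62\right) 161 = -9982$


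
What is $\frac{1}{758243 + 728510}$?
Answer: $\frac{1}{1486753} \approx 6.7261 \cdot 10^{-7}$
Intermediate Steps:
$\frac{1}{758243 + 728510} = \frac{1}{1486753}$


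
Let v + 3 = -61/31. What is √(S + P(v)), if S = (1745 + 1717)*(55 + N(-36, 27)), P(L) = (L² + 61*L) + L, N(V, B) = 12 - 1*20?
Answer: √156095882/31 ≈ 403.03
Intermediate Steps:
N(V, B) = -8 (N(V, B) = 12 - 20 = -8)
v = -154/31 (v = -3 - 61/31 = -154/31 ≈ -4.9677)
P(L) = L² + 62*L
S = 162714 (S = (1745 + 1717)*(55 - 8) = 3462*47 = 162714)
√(S + P(v)) = √(162714 - 154*(62 - 154/31)/31) = √(162714 - 154/31*1768/31) = √(162714 - 272272/961) = √(156095882/961) = √156095882/31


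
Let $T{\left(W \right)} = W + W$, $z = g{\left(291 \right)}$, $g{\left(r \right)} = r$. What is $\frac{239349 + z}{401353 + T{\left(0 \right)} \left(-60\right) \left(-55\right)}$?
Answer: $\frac{239640}{401353} \approx 0.59708$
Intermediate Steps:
$z = 291$
$T{\left(W \right)} = 2 W$
$\frac{239349 + z}{401353 + T{\left(0 \right)} \left(-60\right) \left(-55\right)} = \frac{239349 + 291}{401353 + 2 \cdot 0 \left(-60\right) \left(-55\right)} = \frac{239640}{401353 + 0 \left(-60\right) \left(-55\right)} = \frac{239640}{401353 + 0 \left(-55\right)} = \frac{239640}{401353 + 0} = \frac{239640}{401353}$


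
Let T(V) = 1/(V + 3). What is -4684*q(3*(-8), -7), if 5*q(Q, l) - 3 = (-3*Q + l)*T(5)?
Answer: -104219/10 ≈ -10422.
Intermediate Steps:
T(V) = 1/(3 + V)
q(Q, l) = ⅗ - 3*Q/40 + l/40 (q(Q, l) = ⅗ + ((-3*Q + l)/(3 + 5))/5 = ⅗ + ((l - 3*Q)/8)/5 = ⅗ + ((l - 3*Q)*(⅛))/5 = ⅗ + (-3*Q/8 + l/8)/5 = ⅗ + (-3*Q/40 + l/40) = ⅗ - 3*Q/40 + l/40)
-4684*q(3*(-8), -7) = -4684*(⅗ - 9*(-8)/40 + (1/40)*(-7)) = -4684*(⅗ - 3/40*(-24) - 7/40) = -4684*(⅗ + 9/5 - 7/40) = -4684*89/40 = -104219/10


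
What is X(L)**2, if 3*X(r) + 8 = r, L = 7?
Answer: 1/9 ≈ 0.11111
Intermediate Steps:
X(r) = -8/3 + r/3
X(L)**2 = (-8/3 + (1/3)*7)**2 = (-8/3 + 7/3)**2 = (-1/3)**2 = 1/9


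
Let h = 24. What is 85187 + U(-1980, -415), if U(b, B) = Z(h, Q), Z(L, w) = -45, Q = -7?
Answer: 85142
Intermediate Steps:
U(b, B) = -45
85187 + U(-1980, -415) = 85187 - 45 = 85142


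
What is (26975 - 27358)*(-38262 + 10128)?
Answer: 10775322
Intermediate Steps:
(26975 - 27358)*(-38262 + 10128) = -383*(-28134) = 10775322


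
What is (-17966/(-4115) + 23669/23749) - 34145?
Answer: -3336368952106/97727135 ≈ -34140.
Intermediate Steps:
(-17966/(-4115) + 23669/23749) - 34145 = (-17966*(-1/4115) + 23669*(1/23749)) - 34145 = (17966/4115 + 23669/23749) - 34145 = 524072469/97727135 - 34145 = -3336368952106/97727135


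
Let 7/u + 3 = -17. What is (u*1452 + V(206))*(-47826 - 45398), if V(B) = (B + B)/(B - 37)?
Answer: 39841047656/845 ≈ 4.7149e+7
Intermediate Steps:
V(B) = 2*B/(-37 + B) (V(B) = (2*B)/(-37 + B) = 2*B/(-37 + B))
u = -7/20 (u = 7/(-3 - 17) = 7/(-20) = 7*(-1/20) = -7/20 ≈ -0.35000)
(u*1452 + V(206))*(-47826 - 45398) = (-7/20*1452 + 2*206/(-37 + 206))*(-47826 - 45398) = (-2541/5 + 2*206/169)*(-93224) = (-2541/5 + 2*206*(1/169))*(-93224) = (-2541/5 + 412/169)*(-93224) = -427369/845*(-93224) = 39841047656/845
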